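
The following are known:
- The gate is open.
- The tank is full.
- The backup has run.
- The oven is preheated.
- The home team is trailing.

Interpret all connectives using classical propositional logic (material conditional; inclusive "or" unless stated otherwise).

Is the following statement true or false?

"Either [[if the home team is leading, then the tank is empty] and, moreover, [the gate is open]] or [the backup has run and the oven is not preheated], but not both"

True.

Let U = "the home team is leading" (F), Q = "the tank is full" (T), P = "the gate is open" (T), R = "the backup has run" (T), S = "the oven is preheated" (T).
In symbols: ((U -> ~Q) & P) xor (R & ~S)

~Q = ~T = F
U -> ~Q = F -> F = T
(U -> ~Q) & P = T & T = T
~S = ~T = F
R & ~S = T & F = F
((U -> ~Q) & P) xor (R & ~S) = T xor F = T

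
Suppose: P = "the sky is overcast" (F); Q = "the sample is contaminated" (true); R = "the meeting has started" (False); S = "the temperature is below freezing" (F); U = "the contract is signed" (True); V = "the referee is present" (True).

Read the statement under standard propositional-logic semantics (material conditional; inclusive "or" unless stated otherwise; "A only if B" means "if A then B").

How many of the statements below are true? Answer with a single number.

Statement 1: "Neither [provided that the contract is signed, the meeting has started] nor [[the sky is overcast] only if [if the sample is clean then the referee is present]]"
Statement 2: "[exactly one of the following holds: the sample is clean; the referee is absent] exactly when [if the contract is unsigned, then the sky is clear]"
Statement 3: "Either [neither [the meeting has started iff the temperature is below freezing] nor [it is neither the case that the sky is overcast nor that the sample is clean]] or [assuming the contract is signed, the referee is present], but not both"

1

Statement 1: In symbols: (U -> R) nor (P -> (not Q -> V))

U -> R = True -> False = False
not Q = not True = False
not Q -> V = False -> True = True
P -> (not Q -> V) = False -> True = True
(U -> R) nor (P -> (not Q -> V)) = False nor True = False
So Statement 1 is false.

Statement 2: Parsed as (not Q xor not V) iff (not U -> not P)

not Q = not True = False
not V = not True = False
not Q xor not V = False xor False = False
not U = not True = False
not P = not False = True
not U -> not P = False -> True = True
(not Q xor not V) iff (not U -> not P) = False iff True = False
Hence Statement 2 is false.

Statement 3: Formalization: ((R iff S) nor (P nor not Q)) xor (U -> V)

R iff S = False iff False = True
not Q = not True = False
P nor not Q = False nor False = True
(R iff S) nor (P nor not Q) = True nor True = False
U -> V = True -> True = True
((R iff S) nor (P nor not Q)) xor (U -> V) = False xor True = True
Hence Statement 3 is true.

True statements: 1 (Statement 3).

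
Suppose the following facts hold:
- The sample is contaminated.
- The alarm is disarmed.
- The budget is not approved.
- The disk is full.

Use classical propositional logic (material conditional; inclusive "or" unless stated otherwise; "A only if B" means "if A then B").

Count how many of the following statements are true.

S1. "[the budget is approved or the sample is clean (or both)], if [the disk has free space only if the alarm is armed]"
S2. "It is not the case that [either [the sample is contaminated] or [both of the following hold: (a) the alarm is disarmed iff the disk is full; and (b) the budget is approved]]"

Let D = "the disk is full" (True), N = "the alarm is armed" (False), R = "the budget is approved" (False), G = "the sample is contaminated" (True).

S1: This is (not D -> N) -> (R or not G).

not D = not True = False
not D -> N = False -> False = True
not G = not True = False
R or not G = False or False = False
(not D -> N) -> (R or not G) = True -> False = False
Hence S1 is false.

S2: Formalization: not (G or ((not N iff D) and R))

not N = not False = True
not N iff D = True iff True = True
(not N iff D) and R = True and False = False
G or ((not N iff D) and R) = True or False = True
not (G or ((not N iff D) and R)) = not True = False
Thus S2 is false.

True statements: 0 (none).

0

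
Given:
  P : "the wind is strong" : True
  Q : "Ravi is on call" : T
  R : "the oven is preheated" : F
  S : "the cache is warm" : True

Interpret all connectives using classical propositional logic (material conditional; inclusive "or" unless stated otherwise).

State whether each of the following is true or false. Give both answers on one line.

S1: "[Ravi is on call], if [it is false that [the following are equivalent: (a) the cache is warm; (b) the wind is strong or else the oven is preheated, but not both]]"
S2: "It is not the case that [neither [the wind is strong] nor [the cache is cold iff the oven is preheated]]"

S1: Parsed as not (S iff (P xor R)) -> Q

P xor R = True xor False = True
S iff (P xor R) = True iff True = True
not (S iff (P xor R)) = not True = False
not (S iff (P xor R)) -> Q = False -> True = True
Hence S1 is true.

S2: Formalization: not (P nor (not S iff R))

not S = not True = False
not S iff R = False iff False = True
P nor (not S iff R) = True nor True = False
not (P nor (not S iff R)) = not False = True
Hence S2 is true.

S1 True, S2 True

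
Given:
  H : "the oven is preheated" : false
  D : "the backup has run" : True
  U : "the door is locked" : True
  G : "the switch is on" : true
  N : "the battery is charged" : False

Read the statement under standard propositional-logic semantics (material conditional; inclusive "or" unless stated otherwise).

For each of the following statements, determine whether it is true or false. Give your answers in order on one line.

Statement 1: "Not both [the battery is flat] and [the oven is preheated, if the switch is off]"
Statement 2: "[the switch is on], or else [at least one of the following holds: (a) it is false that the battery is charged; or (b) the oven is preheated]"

Statement 1: In symbols: ¬N ↑ (¬G → H)

¬N = ¬F = T
¬G = ¬T = F
¬G → H = F → F = T
¬N ↑ (¬G → H) = T ↑ T = F
So Statement 1 is false.

Statement 2: Formalization: G ∨ (¬N ∨ H)

¬N = ¬F = T
¬N ∨ H = T ∨ F = T
G ∨ (¬N ∨ H) = T ∨ T = T
Hence Statement 2 is true.

Statement 1 false / Statement 2 true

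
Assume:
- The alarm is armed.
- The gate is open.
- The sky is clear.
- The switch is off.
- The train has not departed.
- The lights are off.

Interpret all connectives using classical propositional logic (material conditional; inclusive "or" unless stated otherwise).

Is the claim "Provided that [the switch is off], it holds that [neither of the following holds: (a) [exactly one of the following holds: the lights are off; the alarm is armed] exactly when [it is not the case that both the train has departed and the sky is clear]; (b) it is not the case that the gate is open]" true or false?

true

Let M = "the switch is on" (F), Q = "the lights are on" (F), G = "the alarm is armed" (T), D = "the train has departed" (F), V = "the sky is overcast" (F), W = "the gate is open" (T).
Formalization: ¬M → (((¬Q ⊕ G) ↔ (D ↑ ¬V)) ↓ ¬W)

¬M = ¬F = T
¬Q = ¬F = T
¬Q ⊕ G = T ⊕ T = F
¬V = ¬F = T
D ↑ ¬V = F ↑ T = T
(¬Q ⊕ G) ↔ (D ↑ ¬V) = F ↔ T = F
¬W = ¬T = F
((¬Q ⊕ G) ↔ (D ↑ ¬V)) ↓ ¬W = F ↓ F = T
¬M → (((¬Q ⊕ G) ↔ (D ↑ ¬V)) ↓ ¬W) = T → T = T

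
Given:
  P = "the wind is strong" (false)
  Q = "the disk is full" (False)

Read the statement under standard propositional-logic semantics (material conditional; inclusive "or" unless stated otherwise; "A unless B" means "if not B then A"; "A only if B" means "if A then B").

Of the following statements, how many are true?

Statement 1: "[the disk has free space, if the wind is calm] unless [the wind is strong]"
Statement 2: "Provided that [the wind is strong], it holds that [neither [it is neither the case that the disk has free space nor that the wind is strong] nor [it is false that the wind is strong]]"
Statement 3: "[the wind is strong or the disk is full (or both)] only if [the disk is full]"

3

Statement 1: This is (¬P → ¬Q) ∨ P.

¬P = ¬F = T
¬Q = ¬F = T
¬P → ¬Q = T → T = T
(¬P → ¬Q) ∨ P = T ∨ F = T
So Statement 1 is true.

Statement 2: This is P → ((¬Q ↓ P) ↓ ¬P).

¬Q = ¬F = T
¬Q ↓ P = T ↓ F = F
¬P = ¬F = T
(¬Q ↓ P) ↓ ¬P = F ↓ T = F
P → ((¬Q ↓ P) ↓ ¬P) = F → F = T
Thus Statement 2 is true.

Statement 3: In symbols: (P ∨ Q) → Q

P ∨ Q = F ∨ F = F
(P ∨ Q) → Q = F → F = T
Thus Statement 3 is true.

3 of the 3 statements are true (Statement 1, Statement 2, Statement 3).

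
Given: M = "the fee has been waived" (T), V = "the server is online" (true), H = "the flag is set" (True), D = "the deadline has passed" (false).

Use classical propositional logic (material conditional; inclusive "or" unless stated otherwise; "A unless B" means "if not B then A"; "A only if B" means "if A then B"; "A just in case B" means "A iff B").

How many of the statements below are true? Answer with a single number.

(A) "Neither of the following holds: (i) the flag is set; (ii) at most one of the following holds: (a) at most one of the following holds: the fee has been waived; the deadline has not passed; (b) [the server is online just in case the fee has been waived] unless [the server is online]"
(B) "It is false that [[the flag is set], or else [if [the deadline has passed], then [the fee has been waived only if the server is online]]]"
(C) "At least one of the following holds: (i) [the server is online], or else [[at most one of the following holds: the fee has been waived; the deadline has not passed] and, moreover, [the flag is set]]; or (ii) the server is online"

1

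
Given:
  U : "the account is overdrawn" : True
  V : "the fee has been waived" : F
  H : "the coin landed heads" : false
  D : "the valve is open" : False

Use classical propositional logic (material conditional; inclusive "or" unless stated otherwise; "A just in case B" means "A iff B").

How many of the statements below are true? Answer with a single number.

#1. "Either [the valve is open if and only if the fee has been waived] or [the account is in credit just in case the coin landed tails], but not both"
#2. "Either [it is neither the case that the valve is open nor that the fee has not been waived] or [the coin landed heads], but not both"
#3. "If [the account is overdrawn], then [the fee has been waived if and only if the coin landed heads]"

2

#1: In symbols: (D ↔ V) ⊕ (¬U ↔ ¬H)

D ↔ V = F ↔ F = T
¬U = ¬T = F
¬H = ¬F = T
¬U ↔ ¬H = F ↔ T = F
(D ↔ V) ⊕ (¬U ↔ ¬H) = T ⊕ F = T
Thus #1 is true.

#2: In symbols: (D ↓ ¬V) ⊕ H

¬V = ¬F = T
D ↓ ¬V = F ↓ T = F
(D ↓ ¬V) ⊕ H = F ⊕ F = F
Thus #2 is false.

#3: Formalization: U → (V ↔ H)

V ↔ H = F ↔ F = T
U → (V ↔ H) = T → T = T
So #3 is true.

Count: 2.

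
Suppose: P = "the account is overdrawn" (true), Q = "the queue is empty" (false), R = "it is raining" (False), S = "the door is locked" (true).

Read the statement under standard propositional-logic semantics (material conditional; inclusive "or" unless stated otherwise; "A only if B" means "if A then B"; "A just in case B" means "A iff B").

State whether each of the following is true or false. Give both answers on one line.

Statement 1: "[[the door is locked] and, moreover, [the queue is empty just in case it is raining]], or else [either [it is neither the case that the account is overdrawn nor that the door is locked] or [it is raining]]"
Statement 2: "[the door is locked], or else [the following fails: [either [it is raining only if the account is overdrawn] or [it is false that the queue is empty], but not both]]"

Statement 1 True; Statement 2 True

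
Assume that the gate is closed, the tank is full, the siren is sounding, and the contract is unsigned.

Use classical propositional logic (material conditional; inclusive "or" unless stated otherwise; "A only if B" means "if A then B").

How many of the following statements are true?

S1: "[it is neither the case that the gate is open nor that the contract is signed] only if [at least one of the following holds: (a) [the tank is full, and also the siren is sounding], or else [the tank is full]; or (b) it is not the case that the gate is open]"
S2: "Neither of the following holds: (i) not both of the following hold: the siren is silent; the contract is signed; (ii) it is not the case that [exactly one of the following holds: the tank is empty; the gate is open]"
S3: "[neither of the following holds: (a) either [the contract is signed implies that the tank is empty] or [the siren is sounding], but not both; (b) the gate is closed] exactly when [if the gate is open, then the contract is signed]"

1

Let N = "the gate is open" (False), P = "the contract is signed" (False), W = "the tank is full" (True), U = "the siren is sounding" (True).

S1: Formalization: (N nor P) -> (((W and U) or W) or not N)

N nor P = False nor False = True
W and U = True and True = True
(W and U) or W = True or True = True
not N = not False = True
((W and U) or W) or not N = True or True = True
(N nor P) -> (((W and U) or W) or not N) = True -> True = True
So S1 is true.

S2: In symbols: (not U nand P) nor not (not W xor N)

not U = not True = False
not U nand P = False nand False = True
not W = not True = False
not W xor N = False xor False = False
not (not W xor N) = not False = True
(not U nand P) nor not (not W xor N) = True nor True = False
So S2 is false.

S3: Formalization: (((P -> not W) xor U) nor not N) iff (N -> P)

not W = not True = False
P -> not W = False -> False = True
(P -> not W) xor U = True xor True = False
not N = not False = True
((P -> not W) xor U) nor not N = False nor True = False
N -> P = False -> False = True
(((P -> not W) xor U) nor not N) iff (N -> P) = False iff True = False
Thus S3 is false.

1 of the 3 statements is true (S1).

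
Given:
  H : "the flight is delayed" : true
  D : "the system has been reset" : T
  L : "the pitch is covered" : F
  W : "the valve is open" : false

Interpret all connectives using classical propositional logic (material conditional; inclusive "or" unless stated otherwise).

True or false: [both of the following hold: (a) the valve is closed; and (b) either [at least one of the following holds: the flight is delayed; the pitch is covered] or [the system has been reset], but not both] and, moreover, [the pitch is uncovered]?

The statement is false.

Parsed as (not W and ((H or L) xor D)) and not L

not W = not False = True
H or L = True or False = True
(H or L) xor D = True xor True = False
not W and ((H or L) xor D) = True and False = False
not L = not False = True
(not W and ((H or L) xor D)) and not L = False and True = False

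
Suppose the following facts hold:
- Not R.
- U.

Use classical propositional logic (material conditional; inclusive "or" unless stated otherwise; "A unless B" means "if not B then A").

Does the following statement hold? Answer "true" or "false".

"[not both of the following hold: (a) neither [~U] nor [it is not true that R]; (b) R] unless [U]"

true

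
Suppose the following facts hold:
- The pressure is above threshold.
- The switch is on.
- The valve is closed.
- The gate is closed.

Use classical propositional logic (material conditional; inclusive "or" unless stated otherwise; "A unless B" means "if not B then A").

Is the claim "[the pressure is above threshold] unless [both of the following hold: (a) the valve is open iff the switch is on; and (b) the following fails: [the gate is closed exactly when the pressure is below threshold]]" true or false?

Let L = "the pressure is above threshold" (True), U = "the valve is open" (False), G = "the switch is on" (True), M = "the gate is open" (False).
Formalization: L or ((U iff G) and not (not M iff not L))

U iff G = False iff True = False
not M = not False = True
not L = not True = False
not M iff not L = True iff False = False
not (not M iff not L) = not False = True
(U iff G) and not (not M iff not L) = False and True = False
L or ((U iff G) and not (not M iff not L)) = True or False = True

true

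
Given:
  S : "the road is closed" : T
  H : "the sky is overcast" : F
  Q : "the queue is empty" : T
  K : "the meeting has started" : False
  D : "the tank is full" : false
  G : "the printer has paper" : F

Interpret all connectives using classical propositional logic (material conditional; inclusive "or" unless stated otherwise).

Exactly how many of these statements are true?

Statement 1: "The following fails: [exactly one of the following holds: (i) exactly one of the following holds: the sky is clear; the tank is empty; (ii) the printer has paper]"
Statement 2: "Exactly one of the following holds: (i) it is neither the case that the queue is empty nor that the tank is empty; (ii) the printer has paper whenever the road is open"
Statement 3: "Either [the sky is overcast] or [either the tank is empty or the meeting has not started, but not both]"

Statement 1: In symbols: not ((not H xor not D) xor G)

not H = not False = True
not D = not False = True
not H xor not D = True xor True = False
(not H xor not D) xor G = False xor False = False
not ((not H xor not D) xor G) = not False = True
So Statement 1 is true.

Statement 2: In symbols: (Q nor not D) xor (not S -> G)

not D = not False = True
Q nor not D = True nor True = False
not S = not True = False
not S -> G = False -> False = True
(Q nor not D) xor (not S -> G) = False xor True = True
Thus Statement 2 is true.

Statement 3: In symbols: H or (not D xor not K)

not D = not False = True
not K = not False = True
not D xor not K = True xor True = False
H or (not D xor not K) = False or False = False
So Statement 3 is false.

Count: 2.

2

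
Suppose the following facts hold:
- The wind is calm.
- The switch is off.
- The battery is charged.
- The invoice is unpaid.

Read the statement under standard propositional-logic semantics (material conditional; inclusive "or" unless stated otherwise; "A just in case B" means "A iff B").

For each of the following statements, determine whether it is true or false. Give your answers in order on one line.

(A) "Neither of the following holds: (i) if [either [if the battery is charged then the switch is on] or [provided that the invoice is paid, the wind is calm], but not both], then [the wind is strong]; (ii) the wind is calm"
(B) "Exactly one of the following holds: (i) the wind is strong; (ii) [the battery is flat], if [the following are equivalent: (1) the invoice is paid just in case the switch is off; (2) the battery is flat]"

Let R = "the battery is charged" (T), S = "the switch is on" (F), L = "the invoice is paid" (F), N = "the wind is strong" (F).

(A): Formalization: (((R → S) ⊕ (L → ¬N)) → N) ↓ ¬N

R → S = T → F = F
¬N = ¬F = T
L → ¬N = F → T = T
(R → S) ⊕ (L → ¬N) = F ⊕ T = T
((R → S) ⊕ (L → ¬N)) → N = T → F = F
¬N = ¬F = T
(((R → S) ⊕ (L → ¬N)) → N) ↓ ¬N = F ↓ T = F
Thus (A) is false.

(B): Parsed as N ⊕ (((L ↔ ¬S) ↔ ¬R) → ¬R)

¬S = ¬F = T
L ↔ ¬S = F ↔ T = F
¬R = ¬T = F
(L ↔ ¬S) ↔ ¬R = F ↔ F = T
¬R = ¬T = F
((L ↔ ¬S) ↔ ¬R) → ¬R = T → F = F
N ⊕ (((L ↔ ¬S) ↔ ¬R) → ¬R) = F ⊕ F = F
So (B) is false.

(A) false, (B) false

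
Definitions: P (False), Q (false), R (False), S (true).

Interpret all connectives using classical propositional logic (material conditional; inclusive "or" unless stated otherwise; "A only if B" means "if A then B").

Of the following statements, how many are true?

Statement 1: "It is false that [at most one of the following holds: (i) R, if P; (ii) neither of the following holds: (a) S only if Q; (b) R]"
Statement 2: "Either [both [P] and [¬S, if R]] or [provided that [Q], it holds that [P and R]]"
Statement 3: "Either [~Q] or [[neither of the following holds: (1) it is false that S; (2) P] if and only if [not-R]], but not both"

2

Statement 1: This is not ((P -> R) nand ((S -> Q) nor R)).

P -> R = False -> False = True
S -> Q = True -> False = False
(S -> Q) nor R = False nor False = True
(P -> R) nand ((S -> Q) nor R) = True nand True = False
not ((P -> R) nand ((S -> Q) nor R)) = not False = True
So Statement 1 is true.

Statement 2: Formalization: (P and (R -> not S)) or (Q -> (P and R))

not S = not True = False
R -> not S = False -> False = True
P and (R -> not S) = False and True = False
P and R = False and False = False
Q -> (P and R) = False -> False = True
(P and (R -> not S)) or (Q -> (P and R)) = False or True = True
So Statement 2 is true.

Statement 3: This is not Q xor ((not S nor P) iff not R).

not Q = not False = True
not S = not True = False
not S nor P = False nor False = True
not R = not False = True
(not S nor P) iff not R = True iff True = True
not Q xor ((not S nor P) iff not R) = True xor True = False
Thus Statement 3 is false.

2 of the 3 statements are true.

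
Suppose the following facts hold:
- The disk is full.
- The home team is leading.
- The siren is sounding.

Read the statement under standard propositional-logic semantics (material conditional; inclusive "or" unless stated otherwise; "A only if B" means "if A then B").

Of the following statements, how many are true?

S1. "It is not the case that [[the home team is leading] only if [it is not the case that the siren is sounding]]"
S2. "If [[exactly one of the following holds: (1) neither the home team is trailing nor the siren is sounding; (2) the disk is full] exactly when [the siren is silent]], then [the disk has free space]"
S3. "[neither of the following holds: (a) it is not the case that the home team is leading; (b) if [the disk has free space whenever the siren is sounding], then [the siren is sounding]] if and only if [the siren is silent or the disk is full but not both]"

2

Let Q = "the home team is leading" (T), R = "the siren is sounding" (T), P = "the disk is full" (T).

S1: Formalization: ~(Q -> ~R)

~R = ~T = F
Q -> ~R = T -> F = F
~(Q -> ~R) = ~F = T
Hence S1 is true.

S2: This is (((~Q nor R) xor P) <-> ~R) -> ~P.

~Q = ~T = F
~Q nor R = F nor T = F
(~Q nor R) xor P = F xor T = T
~R = ~T = F
((~Q nor R) xor P) <-> ~R = T <-> F = F
~P = ~T = F
(((~Q nor R) xor P) <-> ~R) -> ~P = F -> F = T
Hence S2 is true.

S3: In symbols: (~Q nor ((R -> ~P) -> R)) <-> (~R xor P)

~Q = ~T = F
~P = ~T = F
R -> ~P = T -> F = F
(R -> ~P) -> R = F -> T = T
~Q nor ((R -> ~P) -> R) = F nor T = F
~R = ~T = F
~R xor P = F xor T = T
(~Q nor ((R -> ~P) -> R)) <-> (~R xor P) = F <-> T = F
Thus S3 is false.

True statements: 2 (S1, S2).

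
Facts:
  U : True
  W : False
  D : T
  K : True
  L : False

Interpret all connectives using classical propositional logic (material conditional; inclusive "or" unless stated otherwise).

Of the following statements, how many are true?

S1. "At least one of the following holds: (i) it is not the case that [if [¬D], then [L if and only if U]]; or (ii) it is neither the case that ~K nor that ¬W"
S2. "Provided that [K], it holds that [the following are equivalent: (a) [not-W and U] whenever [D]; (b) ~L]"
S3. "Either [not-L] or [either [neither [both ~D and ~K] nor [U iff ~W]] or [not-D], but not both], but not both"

S1: This is ~(~D -> (L <-> U)) | (~K nor ~W).

~D = ~T = F
L <-> U = F <-> T = F
~D -> (L <-> U) = F -> F = T
~(~D -> (L <-> U)) = ~T = F
~K = ~T = F
~W = ~F = T
~K nor ~W = F nor T = F
~(~D -> (L <-> U)) | (~K nor ~W) = F | F = F
Hence S1 is false.

S2: Formalization: K -> ((D -> (~W & U)) <-> ~L)

~W = ~F = T
~W & U = T & T = T
D -> (~W & U) = T -> T = T
~L = ~F = T
(D -> (~W & U)) <-> ~L = T <-> T = T
K -> ((D -> (~W & U)) <-> ~L) = T -> T = T
Thus S2 is true.

S3: This is ~L xor (((~D & ~K) nor (U <-> ~W)) xor ~D).

~L = ~F = T
~D = ~T = F
~K = ~T = F
~D & ~K = F & F = F
~W = ~F = T
U <-> ~W = T <-> T = T
(~D & ~K) nor (U <-> ~W) = F nor T = F
~D = ~T = F
((~D & ~K) nor (U <-> ~W)) xor ~D = F xor F = F
~L xor (((~D & ~K) nor (U <-> ~W)) xor ~D) = T xor F = T
Thus S3 is true.

True statements: 2 (S2, S3).

2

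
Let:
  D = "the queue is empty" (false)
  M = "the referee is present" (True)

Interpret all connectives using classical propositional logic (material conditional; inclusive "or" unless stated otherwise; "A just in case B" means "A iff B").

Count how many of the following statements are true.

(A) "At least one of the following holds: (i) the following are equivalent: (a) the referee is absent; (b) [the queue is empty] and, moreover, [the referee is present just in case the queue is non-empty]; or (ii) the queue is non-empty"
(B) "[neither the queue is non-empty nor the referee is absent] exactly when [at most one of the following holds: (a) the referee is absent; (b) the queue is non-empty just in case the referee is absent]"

(A): Formalization: (¬M ↔ (D ∧ (M ↔ ¬D))) ∨ ¬D

¬M = ¬T = F
¬D = ¬F = T
M ↔ ¬D = T ↔ T = T
D ∧ (M ↔ ¬D) = F ∧ T = F
¬M ↔ (D ∧ (M ↔ ¬D)) = F ↔ F = T
¬D = ¬F = T
(¬M ↔ (D ∧ (M ↔ ¬D))) ∨ ¬D = T ∨ T = T
Hence (A) is true.

(B): In symbols: (¬D ↓ ¬M) ↔ (¬M ↑ (¬D ↔ ¬M))

¬D = ¬F = T
¬M = ¬T = F
¬D ↓ ¬M = T ↓ F = F
¬M = ¬T = F
¬D = ¬F = T
¬M = ¬T = F
¬D ↔ ¬M = T ↔ F = F
¬M ↑ (¬D ↔ ¬M) = F ↑ F = T
(¬D ↓ ¬M) ↔ (¬M ↑ (¬D ↔ ¬M)) = F ↔ T = F
So (B) is false.

1 of the 2 statements is true ((A)).

1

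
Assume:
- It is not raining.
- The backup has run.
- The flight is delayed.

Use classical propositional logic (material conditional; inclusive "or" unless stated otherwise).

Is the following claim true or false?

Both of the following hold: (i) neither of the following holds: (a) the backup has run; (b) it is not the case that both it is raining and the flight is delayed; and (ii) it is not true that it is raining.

Let Q = "the backup has run" (T), P = "it is raining" (F), R = "the flight is delayed" (T).
In symbols: (Q ↓ (P ↑ R)) ∧ ¬P

P ↑ R = F ↑ T = T
Q ↓ (P ↑ R) = T ↓ T = F
¬P = ¬F = T
(Q ↓ (P ↑ R)) ∧ ¬P = F ∧ T = F

false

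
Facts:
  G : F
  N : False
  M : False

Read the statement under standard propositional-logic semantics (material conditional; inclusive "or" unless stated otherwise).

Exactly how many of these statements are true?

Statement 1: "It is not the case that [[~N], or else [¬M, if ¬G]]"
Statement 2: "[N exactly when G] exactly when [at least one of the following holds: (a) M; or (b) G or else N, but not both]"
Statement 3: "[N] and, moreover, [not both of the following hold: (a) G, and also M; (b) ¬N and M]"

0

Statement 1: In symbols: not (not N or (not G -> not M))

not N = not False = True
not G = not False = True
not M = not False = True
not G -> not M = True -> True = True
not N or (not G -> not M) = True or True = True
not (not N or (not G -> not M)) = not True = False
So Statement 1 is false.

Statement 2: This is (N iff G) iff (M or (G xor N)).

N iff G = False iff False = True
G xor N = False xor False = False
M or (G xor N) = False or False = False
(N iff G) iff (M or (G xor N)) = True iff False = False
Thus Statement 2 is false.

Statement 3: Parsed as N and ((G and M) nand (not N and M))

G and M = False and False = False
not N = not False = True
not N and M = True and False = False
(G and M) nand (not N and M) = False nand False = True
N and ((G and M) nand (not N and M)) = False and True = False
So Statement 3 is false.

Count: 0.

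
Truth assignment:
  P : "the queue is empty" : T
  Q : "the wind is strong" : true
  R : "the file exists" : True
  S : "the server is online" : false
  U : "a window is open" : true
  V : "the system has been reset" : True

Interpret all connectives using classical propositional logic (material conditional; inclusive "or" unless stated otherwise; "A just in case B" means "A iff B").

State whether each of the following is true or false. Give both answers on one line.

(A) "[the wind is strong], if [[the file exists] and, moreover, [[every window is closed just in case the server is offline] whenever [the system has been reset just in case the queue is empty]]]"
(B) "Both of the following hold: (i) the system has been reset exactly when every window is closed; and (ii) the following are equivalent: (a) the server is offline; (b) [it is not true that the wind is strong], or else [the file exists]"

(A) True, (B) False

(A): Formalization: (R ∧ ((V ↔ P) → (¬U ↔ ¬S))) → Q

V ↔ P = T ↔ T = T
¬U = ¬T = F
¬S = ¬F = T
¬U ↔ ¬S = F ↔ T = F
(V ↔ P) → (¬U ↔ ¬S) = T → F = F
R ∧ ((V ↔ P) → (¬U ↔ ¬S)) = T ∧ F = F
(R ∧ ((V ↔ P) → (¬U ↔ ¬S))) → Q = F → T = T
Thus (A) is true.

(B): This is (V ↔ ¬U) ∧ (¬S ↔ (¬Q ∨ R)).

¬U = ¬T = F
V ↔ ¬U = T ↔ F = F
¬S = ¬F = T
¬Q = ¬T = F
¬Q ∨ R = F ∨ T = T
¬S ↔ (¬Q ∨ R) = T ↔ T = T
(V ↔ ¬U) ∧ (¬S ↔ (¬Q ∨ R)) = F ∧ T = F
Thus (B) is false.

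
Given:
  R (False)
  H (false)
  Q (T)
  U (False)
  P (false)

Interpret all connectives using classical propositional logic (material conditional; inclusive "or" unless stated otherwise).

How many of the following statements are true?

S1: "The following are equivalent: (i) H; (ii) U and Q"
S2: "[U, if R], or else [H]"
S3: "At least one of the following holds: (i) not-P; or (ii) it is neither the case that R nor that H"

3

S1: Parsed as H iff (U and Q)

U and Q = False and True = False
H iff (U and Q) = False iff False = True
So S1 is true.

S2: This is (R -> U) or H.

R -> U = False -> False = True
(R -> U) or H = True or False = True
Hence S2 is true.

S3: In symbols: not P or (R nor H)

not P = not False = True
R nor H = False nor False = True
not P or (R nor H) = True or True = True
So S3 is true.

True statements: 3.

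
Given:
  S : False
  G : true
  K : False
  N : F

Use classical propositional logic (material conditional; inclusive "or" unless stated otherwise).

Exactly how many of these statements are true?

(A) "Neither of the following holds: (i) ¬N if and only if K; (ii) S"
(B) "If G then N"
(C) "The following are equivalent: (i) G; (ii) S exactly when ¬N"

(A): This is (¬N ↔ K) ↓ S.

¬N = ¬F = T
¬N ↔ K = T ↔ F = F
(¬N ↔ K) ↓ S = F ↓ F = T
So (A) is true.

(B): In symbols: G → N

G → N = T → F = F
Hence (B) is false.

(C): This is G ↔ (S ↔ ¬N).

¬N = ¬F = T
S ↔ ¬N = F ↔ T = F
G ↔ (S ↔ ¬N) = T ↔ F = F
Thus (C) is false.

1 of the 3 statements is true.

1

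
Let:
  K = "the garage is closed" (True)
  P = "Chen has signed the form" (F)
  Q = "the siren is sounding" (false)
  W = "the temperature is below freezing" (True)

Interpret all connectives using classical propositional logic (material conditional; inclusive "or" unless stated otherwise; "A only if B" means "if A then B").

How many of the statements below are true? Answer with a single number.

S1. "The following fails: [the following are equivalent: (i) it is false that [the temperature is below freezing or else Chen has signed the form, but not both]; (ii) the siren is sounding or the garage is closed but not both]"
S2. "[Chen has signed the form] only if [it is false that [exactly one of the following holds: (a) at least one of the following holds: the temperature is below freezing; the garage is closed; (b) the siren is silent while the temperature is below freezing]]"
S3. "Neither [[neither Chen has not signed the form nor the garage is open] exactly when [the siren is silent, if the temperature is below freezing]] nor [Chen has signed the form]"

S1: Parsed as ~(~(W xor P) <-> (Q xor K))

W xor P = T xor F = T
~(W xor P) = ~T = F
Q xor K = F xor T = T
~(W xor P) <-> (Q xor K) = F <-> T = F
~(~(W xor P) <-> (Q xor K)) = ~F = T
Hence S1 is true.

S2: Parsed as P -> ~((W | K) xor (~Q & W))

W | K = T | T = T
~Q = ~F = T
~Q & W = T & T = T
(W | K) xor (~Q & W) = T xor T = F
~((W | K) xor (~Q & W)) = ~F = T
P -> ~((W | K) xor (~Q & W)) = F -> T = T
So S2 is true.

S3: Formalization: ((~P nor ~K) <-> (W -> ~Q)) nor P

~P = ~F = T
~K = ~T = F
~P nor ~K = T nor F = F
~Q = ~F = T
W -> ~Q = T -> T = T
(~P nor ~K) <-> (W -> ~Q) = F <-> T = F
((~P nor ~K) <-> (W -> ~Q)) nor P = F nor F = T
So S3 is true.

True statements: 3 (S1, S2, S3).

3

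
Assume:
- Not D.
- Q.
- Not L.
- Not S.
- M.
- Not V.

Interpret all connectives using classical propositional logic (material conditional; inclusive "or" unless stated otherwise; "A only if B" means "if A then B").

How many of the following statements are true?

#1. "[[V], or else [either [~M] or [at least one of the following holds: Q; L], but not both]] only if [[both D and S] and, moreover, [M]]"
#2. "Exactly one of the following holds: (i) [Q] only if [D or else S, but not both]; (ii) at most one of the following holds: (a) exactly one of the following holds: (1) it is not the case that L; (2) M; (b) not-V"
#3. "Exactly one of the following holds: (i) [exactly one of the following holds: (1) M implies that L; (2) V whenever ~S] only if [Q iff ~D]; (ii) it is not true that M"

2

#1: Formalization: (V or (not M xor (Q or L))) -> ((D and S) and M)

not M = not True = False
Q or L = True or False = True
not M xor (Q or L) = False xor True = True
V or (not M xor (Q or L)) = False or True = True
D and S = False and False = False
(D and S) and M = False and True = False
(V or (not M xor (Q or L))) -> ((D and S) and M) = True -> False = False
So #1 is false.

#2: Formalization: (Q -> (D xor S)) xor ((not L xor M) nand not V)

D xor S = False xor False = False
Q -> (D xor S) = True -> False = False
not L = not False = True
not L xor M = True xor True = False
not V = not False = True
(not L xor M) nand not V = False nand True = True
(Q -> (D xor S)) xor ((not L xor M) nand not V) = False xor True = True
Thus #2 is true.

#3: In symbols: (((M -> L) xor (not S -> V)) -> (Q iff not D)) xor not M

M -> L = True -> False = False
not S = not False = True
not S -> V = True -> False = False
(M -> L) xor (not S -> V) = False xor False = False
not D = not False = True
Q iff not D = True iff True = True
((M -> L) xor (not S -> V)) -> (Q iff not D) = False -> True = True
not M = not True = False
(((M -> L) xor (not S -> V)) -> (Q iff not D)) xor not M = True xor False = True
Thus #3 is true.

True statements: 2 (#2, #3).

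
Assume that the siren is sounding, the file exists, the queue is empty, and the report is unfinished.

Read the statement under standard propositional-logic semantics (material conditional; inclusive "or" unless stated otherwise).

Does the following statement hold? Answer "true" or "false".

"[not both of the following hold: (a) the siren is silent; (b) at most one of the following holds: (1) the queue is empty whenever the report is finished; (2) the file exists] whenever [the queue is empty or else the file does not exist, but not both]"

Let S = "the queue is empty" (T), M = "the file exists" (T), D = "the siren is sounding" (T), L = "the report is finished" (F).
Parsed as (S ⊕ ¬M) → (¬D ↑ ((L → S) ↑ M))

¬M = ¬T = F
S ⊕ ¬M = T ⊕ F = T
¬D = ¬T = F
L → S = F → T = T
(L → S) ↑ M = T ↑ T = F
¬D ↑ ((L → S) ↑ M) = F ↑ F = T
(S ⊕ ¬M) → (¬D ↑ ((L → S) ↑ M)) = T → T = T

true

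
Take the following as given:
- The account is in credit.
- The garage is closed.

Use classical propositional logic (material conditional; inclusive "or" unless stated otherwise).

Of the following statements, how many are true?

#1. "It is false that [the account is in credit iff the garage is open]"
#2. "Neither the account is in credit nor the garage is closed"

1

Let D = "the account is overdrawn" (False), N = "the garage is closed" (True).

#1: This is not (not D iff not N).

not D = not False = True
not N = not True = False
not D iff not N = True iff False = False
not (not D iff not N) = not False = True
Hence #1 is true.

#2: Formalization: not D nor N

not D = not False = True
not D nor N = True nor True = False
Thus #2 is false.

1 of the 2 statements is true (#1).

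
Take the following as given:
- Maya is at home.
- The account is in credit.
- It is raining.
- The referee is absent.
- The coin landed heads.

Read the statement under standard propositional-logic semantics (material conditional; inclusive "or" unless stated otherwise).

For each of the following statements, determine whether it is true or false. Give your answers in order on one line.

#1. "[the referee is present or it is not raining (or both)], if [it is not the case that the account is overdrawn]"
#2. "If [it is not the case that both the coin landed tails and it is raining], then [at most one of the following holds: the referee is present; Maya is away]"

Let W = "the account is overdrawn" (False), Q = "the referee is present" (False), P = "it is raining" (True), V = "the coin landed heads" (True), L = "Maya is at home" (True).

#1: Parsed as not W -> (Q or not P)

not W = not False = True
not P = not True = False
Q or not P = False or False = False
not W -> (Q or not P) = True -> False = False
Hence #1 is false.

#2: Parsed as (not V nand P) -> (Q nand not L)

not V = not True = False
not V nand P = False nand True = True
not L = not True = False
Q nand not L = False nand False = True
(not V nand P) -> (Q nand not L) = True -> True = True
Hence #2 is true.

#1 F, #2 T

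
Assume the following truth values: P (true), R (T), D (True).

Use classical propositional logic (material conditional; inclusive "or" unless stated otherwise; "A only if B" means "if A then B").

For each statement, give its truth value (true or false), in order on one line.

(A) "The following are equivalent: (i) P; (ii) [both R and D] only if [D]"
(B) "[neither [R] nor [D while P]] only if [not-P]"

(A) T / (B) T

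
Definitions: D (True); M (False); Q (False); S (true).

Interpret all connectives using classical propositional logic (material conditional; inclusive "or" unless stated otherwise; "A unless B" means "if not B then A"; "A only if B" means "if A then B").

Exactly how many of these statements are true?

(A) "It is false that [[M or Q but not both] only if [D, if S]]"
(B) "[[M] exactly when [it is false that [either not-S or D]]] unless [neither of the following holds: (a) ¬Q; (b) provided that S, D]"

1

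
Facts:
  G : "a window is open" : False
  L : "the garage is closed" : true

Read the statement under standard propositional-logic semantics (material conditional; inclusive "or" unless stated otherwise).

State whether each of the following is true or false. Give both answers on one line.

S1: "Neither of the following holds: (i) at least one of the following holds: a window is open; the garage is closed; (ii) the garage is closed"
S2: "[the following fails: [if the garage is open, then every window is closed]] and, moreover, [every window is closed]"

S1: This is (G | L) nor L.

G | L = F | T = T
(G | L) nor L = T nor T = F
Hence S1 is false.

S2: Formalization: ~(~L -> ~G) & ~G

~L = ~T = F
~G = ~F = T
~L -> ~G = F -> T = T
~(~L -> ~G) = ~T = F
~G = ~F = T
~(~L -> ~G) & ~G = F & T = F
Hence S2 is false.

S1 F; S2 F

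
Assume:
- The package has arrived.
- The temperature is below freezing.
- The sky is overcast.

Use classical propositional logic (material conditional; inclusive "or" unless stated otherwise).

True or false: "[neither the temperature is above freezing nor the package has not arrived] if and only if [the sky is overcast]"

Let Q = "the temperature is below freezing" (T), P = "the package has arrived" (T), R = "the sky is overcast" (T).
This is (¬Q ↓ ¬P) ↔ R.

¬Q = ¬T = F
¬P = ¬T = F
¬Q ↓ ¬P = F ↓ F = T
(¬Q ↓ ¬P) ↔ R = T ↔ T = T

true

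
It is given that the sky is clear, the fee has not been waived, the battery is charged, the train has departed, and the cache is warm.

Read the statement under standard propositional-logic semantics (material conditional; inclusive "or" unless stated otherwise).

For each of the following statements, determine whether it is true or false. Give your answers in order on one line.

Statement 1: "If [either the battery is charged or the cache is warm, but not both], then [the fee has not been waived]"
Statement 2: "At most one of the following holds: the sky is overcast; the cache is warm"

Statement 1 True / Statement 2 True

Let N = "the battery is charged" (True), P = "the cache is warm" (True), U = "the fee has been waived" (False), D = "the sky is overcast" (False).

Statement 1: Parsed as (N xor P) -> not U

N xor P = True xor True = False
not U = not False = True
(N xor P) -> not U = False -> True = True
So Statement 1 is true.

Statement 2: This is D nand P.

D nand P = False nand True = True
Thus Statement 2 is true.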